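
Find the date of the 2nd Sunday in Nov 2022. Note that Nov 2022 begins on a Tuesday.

Nov 2022 begins on a Tuesday, so the first Sunday is Nov 6 (5 days later).
The 2nd Sunday is 1 weeks later: 6 + 7 = 13.

Nov 13, 2022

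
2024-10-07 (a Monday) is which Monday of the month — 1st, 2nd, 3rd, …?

1st

Day 7 falls in week ⌈7/7⌉ of the month.
Days 1–7 hold the 1st Monday, 8–14 the 2nd, 15–21 the 3rd, 22–28 the 4th, 29–31 the 5th.
7 is in the range for the 1st.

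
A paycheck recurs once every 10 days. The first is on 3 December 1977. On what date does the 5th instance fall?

12 January 1978

The 5th occurrence is 4 intervals after the first: 4 × 10 = 40 days after 3 December 1977.
December has 31 days — 28 days to the end of December leaves 12.
12 days into January → 12 January 1978.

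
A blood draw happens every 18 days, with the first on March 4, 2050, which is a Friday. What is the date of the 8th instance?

The 8th occurrence is 7 intervals after the first: 7 × 18 = 126 days after March 4, 2050.
March has 31 days — 27 days to the end of March leaves 99.
April has 30 days (69 left).
May has 31 days (38 left).
June has 30 days (8 left).
8 days into July → July 8, 2050.

July 8, 2050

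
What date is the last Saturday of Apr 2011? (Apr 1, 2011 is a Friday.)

Apr 2011 begins on a Friday, so the first Saturday is Apr 2 (1 day later).
Apr 2011 has 30 days. Adding weeks: 2, 9, 16, 23, 30 — the last one ≤ 30 is the 30th.

Apr 30, 2011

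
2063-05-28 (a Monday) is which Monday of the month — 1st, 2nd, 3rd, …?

Day 28 falls in week ⌈28/7⌉ of the month.
Days 1–7 hold the 1st Monday, 8–14 the 2nd, 15–21 the 3rd, 22–28 the 4th, 29–31 the 5th.
28 is in the range for the 4th.

4th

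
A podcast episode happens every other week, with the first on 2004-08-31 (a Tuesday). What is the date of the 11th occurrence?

2005-01-18

The 11th occurrence is 10 intervals after the first: 10 × 14 = 140 days after 2004-08-31.
August has 31 days — 0 days to the end of August leaves 140.
September has 30 days (110 left).
October has 31 days (79 left).
November has 30 days (49 left).
December has 31 days (18 left).
18 days into January → 2005-01-18.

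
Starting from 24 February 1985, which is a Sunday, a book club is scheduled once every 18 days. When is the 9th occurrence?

18 July 1985

The 9th occurrence is 8 intervals after the first: 8 × 18 = 144 days after 24 February 1985.
February has 28 days — 4 days to the end of February leaves 140.
March has 31 days (109 left).
April has 30 days (79 left).
May has 31 days (48 left).
June has 30 days (18 left).
18 days into July → 18 July 1985.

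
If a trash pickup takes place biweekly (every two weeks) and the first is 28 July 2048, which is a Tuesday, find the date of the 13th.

The 13th occurrence is 12 intervals after the first: 12 × 14 = 168 days after 28 July 2048.
July has 31 days — 3 days to the end of July leaves 165.
August has 31 days (134 left).
September has 30 days (104 left).
October has 31 days (73 left).
November has 30 days (43 left).
December has 31 days (12 left).
12 days into January → 12 January 2049.

12 January 2049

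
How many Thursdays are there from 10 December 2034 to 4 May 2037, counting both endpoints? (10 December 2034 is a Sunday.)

10 December 2034 is a Sunday; the first Thursday on or after it is 14 December 2034 (4 days later).
From 14 December 2034 to 4 May 2037: 17 + 365 + 366 + 124 = 872 days (rest of 2034, 2035, 2036, to 4 May 2037 in 2037).
872 ÷ 7 = 124 full weeks with remainder 4, so 124 more Thursdays after the first → 125.

125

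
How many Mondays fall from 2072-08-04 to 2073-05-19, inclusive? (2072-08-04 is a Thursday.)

2072-08-04 is a Thursday; the first Monday on or after it is 2072-08-08 (4 days later).
From 2072-08-08 to 2073-05-19: 23 + 30 + 31 + 30 + 31 + 31 + 28 + 31 + 30 + 19 = 284 days (rest of August, September, October, November, December, January, February, March, April, May).
284 ÷ 7 = 40 full weeks with remainder 4, so 40 more Mondays after the first → 41.

41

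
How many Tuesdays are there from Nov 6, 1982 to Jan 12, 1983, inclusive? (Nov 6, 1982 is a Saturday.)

Nov 6, 1982 is a Saturday; the first Tuesday on or after it is Nov 9, 1982 (3 days later).
From Nov 9, 1982 to Jan 12, 1983: 21 + 31 + 12 = 64 days (rest of Nov, Dec, Jan).
64 ÷ 7 = 9 full weeks with remainder 1, so 9 more Tuesdays after the first → 10.

10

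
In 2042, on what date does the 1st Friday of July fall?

July 2042 begins on a Tuesday, so the first Friday is July 4 (3 days later).

2042-07-04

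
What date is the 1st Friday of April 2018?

6 April 2018

April 2018 begins on a Sunday, so the first Friday is April 6 (5 days later).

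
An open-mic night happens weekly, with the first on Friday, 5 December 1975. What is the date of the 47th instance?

22 October 1976

The 47th occurrence is 46 intervals after the first: 46 × 7 = 322 days after 5 December 1975.
December has 31 days — 26 days to the end of December leaves 296.
January has 31 days (265 left).
February has 29 days (236 left).
March has 31 days (205 left).
April has 30 days (175 left).
May has 31 days (144 left).
June has 30 days (114 left).
July has 31 days (83 left).
August has 31 days (52 left).
September has 30 days (22 left).
22 days into October → 22 October 1976.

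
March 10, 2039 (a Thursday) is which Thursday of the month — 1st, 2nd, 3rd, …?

Day 10 falls in week ⌈10/7⌉ of the month.
Days 1–7 hold the 1st Thursday, 8–14 the 2nd, 15–21 the 3rd, 22–28 the 4th, 29–31 the 5th.
10 is in the range for the 2nd.

2nd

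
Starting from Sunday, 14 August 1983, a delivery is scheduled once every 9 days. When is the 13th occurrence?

The 13th occurrence is 12 intervals after the first: 12 × 9 = 108 days after 14 August 1983.
August has 31 days — 17 days to the end of August leaves 91.
September has 30 days (61 left).
October has 31 days (30 left).
30 days into November → 30 November 1983.

30 November 1983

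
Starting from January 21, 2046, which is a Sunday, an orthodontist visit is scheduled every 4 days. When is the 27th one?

May 5, 2046

The 27th occurrence is 26 intervals after the first: 26 × 4 = 104 days after January 21, 2046.
January has 31 days — 10 days to the end of January leaves 94.
February has 28 days (66 left).
March has 31 days (35 left).
April has 30 days (5 left).
5 days into May → May 5, 2046.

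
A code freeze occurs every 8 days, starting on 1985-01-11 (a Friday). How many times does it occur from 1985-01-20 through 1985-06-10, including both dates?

17

Occurrences land 8·i days after 1985-01-11 for i = 0, 1, 2, …
1985-01-20 is 9 days after the start; 9 ÷ 8 = 1 remainder 1; since the remainder is 1, round up to i = 2. First occurrence in the window: #3 on 1985-01-27 (2×8 = 16 days in).
1985-06-10 is 150 days after the start; 150 ÷ 8 = 18 remainder 6. Last occurrence in the window: #19 on 1985-06-04.
Occurrences #3 through #19: 17 in total.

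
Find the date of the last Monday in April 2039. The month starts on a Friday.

April 2039 begins on a Friday, so the first Monday is April 4 (3 days later).
April 2039 has 30 days. Adding weeks: 4, 11, 18, 25 — the last one ≤ 30 is the 25th.

25 April 2039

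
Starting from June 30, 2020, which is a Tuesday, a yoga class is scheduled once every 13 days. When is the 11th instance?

November 7, 2020

The 11th occurrence is 10 intervals after the first: 10 × 13 = 130 days after June 30, 2020.
June has 30 days — 0 days to the end of June leaves 130.
July has 31 days (99 left).
August has 31 days (68 left).
September has 30 days (38 left).
October has 31 days (7 left).
7 days into November → November 7, 2020.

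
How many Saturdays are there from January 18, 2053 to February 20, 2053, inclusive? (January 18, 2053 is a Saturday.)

January 18, 2053 is a Saturday; the first Saturday on or after it is January 18, 2053.
From January 18, 2053 to February 20, 2053: 13 + 20 = 33 days (rest of January, February).
33 ÷ 7 = 4 full weeks with remainder 5, so 4 more Saturdays after the first → 5.

5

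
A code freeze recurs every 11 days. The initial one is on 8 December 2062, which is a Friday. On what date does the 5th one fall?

21 January 2063

The 5th occurrence is 4 intervals after the first: 4 × 11 = 44 days after 8 December 2062.
December has 31 days — 23 days to the end of December leaves 21.
21 days into January → 21 January 2063.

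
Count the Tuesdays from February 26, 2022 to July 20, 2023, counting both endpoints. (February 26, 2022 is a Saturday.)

73

February 26, 2022 is a Saturday; the first Tuesday on or after it is March 1, 2022 (3 days later).
From March 1, 2022 to July 20, 2023: 305 + 201 = 506 days (rest of 2022, to July 20, 2023 in 2023).
506 ÷ 7 = 72 full weeks with remainder 2, so 72 more Tuesdays after the first → 73.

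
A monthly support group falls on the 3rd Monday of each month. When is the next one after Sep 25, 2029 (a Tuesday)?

Oct 15, 2029

Sep 2029 starts on a Saturday; its first Monday is the 3rd, so the 3rd Monday is the 17th — Sep 17, 2029.
That is not after Sep 25, 2029, so look at Oct 2029.
Oct 2029 starts on a Monday; its first Monday is the 1st, so the 3rd Monday is the 15th — Oct 15, 2029.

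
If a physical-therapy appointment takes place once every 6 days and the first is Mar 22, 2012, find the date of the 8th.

May 3, 2012

The 8th occurrence is 7 intervals after the first: 7 × 6 = 42 days after Mar 22, 2012.
Mar has 31 days — 9 days to the end of Mar leaves 33.
Apr has 30 days (3 left).
3 days into May → May 3, 2012.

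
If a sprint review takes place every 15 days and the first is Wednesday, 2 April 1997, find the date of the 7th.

1 July 1997

The 7th occurrence is 6 intervals after the first: 6 × 15 = 90 days after 2 April 1997.
April has 30 days — 28 days to the end of April leaves 62.
May has 31 days (31 left).
June has 30 days (1 left).
1 day into July → 1 July 1997.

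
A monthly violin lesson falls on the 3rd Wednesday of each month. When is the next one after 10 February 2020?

19 February 2020

February 2020 starts on a Saturday; its first Wednesday is the 5th, so the 3rd Wednesday is the 19th — 19 February 2020.
19 February 2020 is after 10 February 2020, so that is the next one.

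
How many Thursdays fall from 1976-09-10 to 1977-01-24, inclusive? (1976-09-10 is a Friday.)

19

1976-09-10 is a Friday; the first Thursday on or after it is 1976-09-16 (6 days later).
From 1976-09-16 to 1977-01-24: 14 + 31 + 30 + 31 + 24 = 130 days (rest of September, October, November, December, January).
130 ÷ 7 = 18 full weeks with remainder 4, so 18 more Thursdays after the first → 19.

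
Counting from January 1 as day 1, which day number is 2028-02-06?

37

Days in months before February: 31 = 31.
Plus 6 days into February → day 37.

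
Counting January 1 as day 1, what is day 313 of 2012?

January has 31 days (313 − 31 = 282 remain).
February has 29 days (282 − 29 = 253 remain).
March has 31 days (253 − 31 = 222 remain).
April has 30 days (222 − 30 = 192 remain).
May has 31 days (192 − 31 = 161 remain).
June has 30 days (161 − 30 = 131 remain).
July has 31 days (131 − 31 = 100 remain).
August has 31 days (100 − 31 = 69 remain).
September has 30 days (69 − 30 = 39 remain).
October has 31 days (39 − 31 = 8 remain).
8 into November → November 8.

November 8, 2012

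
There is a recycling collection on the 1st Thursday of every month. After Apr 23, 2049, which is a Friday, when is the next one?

May 6, 2049

Apr 2049 starts on a Thursday, so its 1st Thursday is Apr 1, 2049.
That is not after Apr 23, 2049, so look at May 2049.
May 2049 starts on a Saturday, so its 1st Thursday is May 6, 2049 (5 days in).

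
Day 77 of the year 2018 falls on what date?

January has 31 days (77 − 31 = 46 remain).
February has 28 days (46 − 28 = 18 remain).
18 into March → March 18.

18 March 2018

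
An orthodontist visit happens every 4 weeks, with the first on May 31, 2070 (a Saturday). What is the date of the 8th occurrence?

The 8th occurrence is 7 intervals after the first: 7 × 28 = 196 days after May 31, 2070.
May has 31 days — 0 days to the end of May leaves 196.
June has 30 days (166 left).
July has 31 days (135 left).
August has 31 days (104 left).
September has 30 days (74 left).
October has 31 days (43 left).
November has 30 days (13 left).
13 days into December → December 13, 2070.

December 13, 2070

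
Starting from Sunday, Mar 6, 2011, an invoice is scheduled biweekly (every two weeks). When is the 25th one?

The 25th occurrence is 24 intervals after the first: 24 × 14 = 336 days after Mar 6, 2011.
Mar has 31 days — 25 days to the end of Mar leaves 311.
Apr has 30 days (281 left).
May has 31 days (250 left).
Jun has 30 days (220 left).
Jul has 31 days (189 left).
Aug has 31 days (158 left).
Sep has 30 days (128 left).
Oct has 31 days (97 left).
Nov has 30 days (67 left).
Dec has 31 days (36 left).
Jan has 31 days (5 left).
5 days into Feb → Feb 5, 2012.

Feb 5, 2012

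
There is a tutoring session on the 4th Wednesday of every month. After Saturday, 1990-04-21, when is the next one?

April 1990 starts on a Sunday; its first Wednesday is the 4th, so the 4th Wednesday is the 25th — 1990-04-25.
1990-04-25 is after 1990-04-21, so that is the next one.

1990-04-25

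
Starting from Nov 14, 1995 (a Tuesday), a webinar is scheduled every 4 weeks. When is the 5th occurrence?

The 5th occurrence is 4 intervals after the first: 4 × 28 = 112 days after Nov 14, 1995.
Nov has 30 days — 16 days to the end of Nov leaves 96.
Dec has 31 days (65 left).
Jan has 31 days (34 left).
Feb has 29 days (5 left).
5 days into Mar → Mar 5, 1996.

Mar 5, 1996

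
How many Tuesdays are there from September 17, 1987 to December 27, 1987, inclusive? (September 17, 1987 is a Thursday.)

14

September 17, 1987 is a Thursday; the first Tuesday on or after it is September 22, 1987 (5 days later).
From September 22, 1987 to December 27, 1987: 8 + 31 + 30 + 27 = 96 days (rest of September, October, November, December).
96 ÷ 7 = 13 full weeks with remainder 5, so 13 more Tuesdays after the first → 14.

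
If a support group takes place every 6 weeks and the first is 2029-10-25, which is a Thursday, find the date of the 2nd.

The 2nd occurrence is 1 interval after the first: 1 × 42 = 42 days after 2029-10-25.
October has 31 days — 6 days to the end of October leaves 36.
November has 30 days (6 left).
6 days into December → 2029-12-06.

2029-12-06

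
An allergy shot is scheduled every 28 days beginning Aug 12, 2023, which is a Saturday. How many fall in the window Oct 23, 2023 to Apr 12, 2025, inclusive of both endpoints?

19

Occurrences land 28·i days after Aug 12, 2023 for i = 0, 1, 2, …
Oct 23, 2023 is 72 days after the start; 72 ÷ 28 = 2 remainder 16; since the remainder is 16, round up to i = 3. First occurrence in the window: #4 on Nov 4, 2023 (3×28 = 84 days in).
Apr 12, 2025 is 609 days after the start; 609 ÷ 28 = 21 remainder 21. Last occurrence in the window: #22 on Mar 22, 2025.
Occurrences #4 through #22: 19 in total.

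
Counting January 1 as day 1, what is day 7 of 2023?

Jan 7, 2023

7 into Jan → Jan 7.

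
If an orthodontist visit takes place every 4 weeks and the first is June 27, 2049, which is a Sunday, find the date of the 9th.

The 9th occurrence is 8 intervals after the first: 8 × 28 = 224 days after June 27, 2049.
June has 30 days — 3 days to the end of June leaves 221.
July has 31 days (190 left).
August has 31 days (159 left).
September has 30 days (129 left).
October has 31 days (98 left).
November has 30 days (68 left).
December has 31 days (37 left).
January has 31 days (6 left).
6 days into February → February 6, 2050.

February 6, 2050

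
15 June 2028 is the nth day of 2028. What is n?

Days in months before June: 31 + 29 + 31 + 30 + 31 = 152.
Plus 15 days into June → day 167.

167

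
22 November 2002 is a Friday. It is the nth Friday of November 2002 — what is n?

4th

Day 22 falls in week ⌈22/7⌉ of the month.
Days 1–7 hold the 1st Friday, 8–14 the 2nd, 15–21 the 3rd, 22–28 the 4th, 29–31 the 5th.
22 is in the range for the 4th.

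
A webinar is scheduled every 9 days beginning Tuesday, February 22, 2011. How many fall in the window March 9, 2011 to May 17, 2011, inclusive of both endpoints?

8

Occurrences land 9·i days after February 22, 2011 for i = 0, 1, 2, …
March 9, 2011 is 15 days after the start; 15 ÷ 9 = 1 remainder 6; since the remainder is 6, round up to i = 2. First occurrence in the window: #3 on March 12, 2011 (2×9 = 18 days in).
May 17, 2011 is 84 days after the start; 84 ÷ 9 = 9 remainder 3. Last occurrence in the window: #10 on May 14, 2011.
Occurrences #3 through #10: 8 in total.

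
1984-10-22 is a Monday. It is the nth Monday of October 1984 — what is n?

4th

Day 22 falls in week ⌈22/7⌉ of the month.
Days 1–7 hold the 1st Monday, 8–14 the 2nd, 15–21 the 3rd, 22–28 the 4th, 29–31 the 5th.
22 is in the range for the 4th.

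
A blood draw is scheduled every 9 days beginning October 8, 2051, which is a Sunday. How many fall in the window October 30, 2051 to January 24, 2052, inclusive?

10

Occurrences land 9·i days after October 8, 2051 for i = 0, 1, 2, …
October 30, 2051 is 22 days after the start; 22 ÷ 9 = 2 remainder 4; since the remainder is 4, round up to i = 3. First occurrence in the window: #4 on November 4, 2051 (3×9 = 27 days in).
January 24, 2052 is 108 days after the start; 108 ÷ 9 = 12 remainder 0. Last occurrence in the window: #13 on January 24, 2052.
Occurrences #4 through #13: 10 in total.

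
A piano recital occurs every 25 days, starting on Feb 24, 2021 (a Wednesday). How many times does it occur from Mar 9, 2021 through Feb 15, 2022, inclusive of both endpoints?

Occurrences land 25·i days after Feb 24, 2021 for i = 0, 1, 2, …
Mar 9, 2021 is 13 days after the start; 13 ÷ 25 = 0 remainder 13; since the remainder is 13, round up to i = 1. First occurrence in the window: #2 on Mar 21, 2021 (1×25 = 25 days in).
Feb 15, 2022 is 356 days after the start; 356 ÷ 25 = 14 remainder 6. Last occurrence in the window: #15 on Feb 9, 2022.
Occurrences #2 through #15: 14 in total.

14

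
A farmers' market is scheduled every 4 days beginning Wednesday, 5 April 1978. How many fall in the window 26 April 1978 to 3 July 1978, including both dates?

Occurrences land 4·i days after 5 April 1978 for i = 0, 1, 2, …
26 April 1978 is 21 days after the start; 21 ÷ 4 = 5 remainder 1; since the remainder is 1, round up to i = 6. First occurrence in the window: #7 on 29 April 1978 (6×4 = 24 days in).
3 July 1978 is 89 days after the start; 89 ÷ 4 = 22 remainder 1. Last occurrence in the window: #23 on 2 July 1978.
Occurrences #7 through #23: 17 in total.

17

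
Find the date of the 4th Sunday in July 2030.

July 2030 begins on a Monday, so the first Sunday is July 7 (6 days later).
The 4th Sunday is 3 weeks later: 7 + 21 = 28.

2030-07-28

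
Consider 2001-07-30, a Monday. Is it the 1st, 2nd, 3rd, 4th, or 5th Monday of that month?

Day 30 falls in week ⌈30/7⌉ of the month.
Days 1–7 hold the 1st Monday, 8–14 the 2nd, 15–21 the 3rd, 22–28 the 4th, 29–31 the 5th.
30 is in the range for the 5th.

5th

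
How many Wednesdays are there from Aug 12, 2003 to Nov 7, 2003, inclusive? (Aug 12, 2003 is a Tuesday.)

13

Aug 12, 2003 is a Tuesday; the first Wednesday on or after it is Aug 13, 2003 (1 day later).
From Aug 13, 2003 to Nov 7, 2003: 18 + 30 + 31 + 7 = 86 days (rest of Aug, Sep, Oct, Nov).
86 ÷ 7 = 12 full weeks with remainder 2, so 12 more Wednesdays after the first → 13.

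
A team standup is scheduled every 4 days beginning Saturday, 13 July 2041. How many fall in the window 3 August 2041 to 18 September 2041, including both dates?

Occurrences land 4·i days after 13 July 2041 for i = 0, 1, 2, …
3 August 2041 is 21 days after the start; 21 ÷ 4 = 5 remainder 1; since the remainder is 1, round up to i = 6. First occurrence in the window: #7 on 6 August 2041 (6×4 = 24 days in).
18 September 2041 is 67 days after the start; 67 ÷ 4 = 16 remainder 3. Last occurrence in the window: #17 on 15 September 2041.
Occurrences #7 through #17: 11 in total.

11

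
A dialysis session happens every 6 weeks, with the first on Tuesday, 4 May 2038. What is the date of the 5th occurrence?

19 October 2038

The 5th occurrence is 4 intervals after the first: 4 × 42 = 168 days after 4 May 2038.
May has 31 days — 27 days to the end of May leaves 141.
June has 30 days (111 left).
July has 31 days (80 left).
August has 31 days (49 left).
September has 30 days (19 left).
19 days into October → 19 October 2038.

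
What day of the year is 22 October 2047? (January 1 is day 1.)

Days in months before October: 31 + 28 + 31 + 30 + 31 + 30 + 31 + 31 + 30 = 273.
Plus 22 days into October → day 295.

295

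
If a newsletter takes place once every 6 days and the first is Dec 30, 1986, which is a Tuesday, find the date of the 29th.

Jun 16, 1987

The 29th occurrence is 28 intervals after the first: 28 × 6 = 168 days after Dec 30, 1986.
Dec has 31 days — 1 day to the end of Dec leaves 167.
Jan has 31 days (136 left).
Feb has 28 days (108 left).
Mar has 31 days (77 left).
Apr has 30 days (47 left).
May has 31 days (16 left).
16 days into Jun → Jun 16, 1987.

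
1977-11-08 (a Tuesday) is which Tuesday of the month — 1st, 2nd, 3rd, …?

2nd

Day 8 falls in week ⌈8/7⌉ of the month.
Days 1–7 hold the 1st Tuesday, 8–14 the 2nd, 15–21 the 3rd, 22–28 the 4th, 29–31 the 5th.
8 is in the range for the 2nd.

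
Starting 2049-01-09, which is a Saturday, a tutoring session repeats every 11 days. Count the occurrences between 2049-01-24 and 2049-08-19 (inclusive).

Occurrences land 11·i days after 2049-01-09 for i = 0, 1, 2, …
2049-01-24 is 15 days after the start; 15 ÷ 11 = 1 remainder 4; since the remainder is 4, round up to i = 2. First occurrence in the window: #3 on 2049-01-31 (2×11 = 22 days in).
2049-08-19 is 222 days after the start; 222 ÷ 11 = 20 remainder 2. Last occurrence in the window: #21 on 2049-08-17.
Occurrences #3 through #21: 19 in total.

19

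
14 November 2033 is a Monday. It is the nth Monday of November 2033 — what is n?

Day 14 falls in week ⌈14/7⌉ of the month.
Days 1–7 hold the 1st Monday, 8–14 the 2nd, 15–21 the 3rd, 22–28 the 4th, 29–31 the 5th.
14 is in the range for the 2nd.

2nd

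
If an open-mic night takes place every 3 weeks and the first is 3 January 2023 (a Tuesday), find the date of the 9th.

The 9th occurrence is 8 intervals after the first: 8 × 21 = 168 days after 3 January 2023.
January has 31 days — 28 days to the end of January leaves 140.
February has 28 days (112 left).
March has 31 days (81 left).
April has 30 days (51 left).
May has 31 days (20 left).
20 days into June → 20 June 2023.

20 June 2023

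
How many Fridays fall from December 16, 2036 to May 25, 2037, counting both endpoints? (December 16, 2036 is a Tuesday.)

December 16, 2036 is a Tuesday; the first Friday on or after it is December 19, 2036 (3 days later).
From December 19, 2036 to May 25, 2037: 12 + 31 + 28 + 31 + 30 + 25 = 157 days (rest of December, January, February, March, April, May).
157 ÷ 7 = 22 full weeks with remainder 3, so 22 more Fridays after the first → 23.

23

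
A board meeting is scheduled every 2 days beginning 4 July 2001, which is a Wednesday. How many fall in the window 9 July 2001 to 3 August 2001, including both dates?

13

Occurrences land 2·i days after 4 July 2001 for i = 0, 1, 2, …
9 July 2001 is 5 days after the start; 5 ÷ 2 = 2 remainder 1; since the remainder is 1, round up to i = 3. First occurrence in the window: #4 on 10 July 2001 (3×2 = 6 days in).
3 August 2001 is 30 days after the start; 30 ÷ 2 = 15 remainder 0. Last occurrence in the window: #16 on 3 August 2001.
Occurrences #4 through #16: 13 in total.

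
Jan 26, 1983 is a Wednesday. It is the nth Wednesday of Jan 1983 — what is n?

4th

Day 26 falls in week ⌈26/7⌉ of the month.
Days 1–7 hold the 1st Wednesday, 8–14 the 2nd, 15–21 the 3rd, 22–28 the 4th, 29–31 the 5th.
26 is in the range for the 4th.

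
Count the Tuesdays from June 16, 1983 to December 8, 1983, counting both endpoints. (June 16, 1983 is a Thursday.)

25

June 16, 1983 is a Thursday; the first Tuesday on or after it is June 21, 1983 (5 days later).
From June 21, 1983 to December 8, 1983: 9 + 31 + 31 + 30 + 31 + 30 + 8 = 170 days (rest of June, July, August, September, October, November, December).
170 ÷ 7 = 24 full weeks with remainder 2, so 24 more Tuesdays after the first → 25.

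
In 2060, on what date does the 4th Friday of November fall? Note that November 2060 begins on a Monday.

November 26, 2060

November 2060 begins on a Monday, so the first Friday is November 5 (4 days later).
The 4th Friday is 3 weeks later: 5 + 21 = 26.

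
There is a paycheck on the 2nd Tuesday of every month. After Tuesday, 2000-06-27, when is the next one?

June 2000 starts on a Thursday; its first Tuesday is the 6th, so the 2nd Tuesday is the 13th — 2000-06-13.
That is not after 2000-06-27, so look at July 2000.
July 2000 starts on a Saturday; its first Tuesday is the 4th, so the 2nd Tuesday is the 11th — 2000-07-11.

2000-07-11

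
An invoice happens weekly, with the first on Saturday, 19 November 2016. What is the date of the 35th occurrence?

The 35th occurrence is 34 intervals after the first: 34 × 7 = 238 days after 19 November 2016.
November has 30 days — 11 days to the end of November leaves 227.
December has 31 days (196 left).
January has 31 days (165 left).
February has 28 days (137 left).
March has 31 days (106 left).
April has 30 days (76 left).
May has 31 days (45 left).
June has 30 days (15 left).
15 days into July → 15 July 2017.

15 July 2017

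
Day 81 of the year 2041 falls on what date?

2041-03-22

January has 31 days (81 − 31 = 50 remain).
February has 28 days (50 − 28 = 22 remain).
22 into March → March 22.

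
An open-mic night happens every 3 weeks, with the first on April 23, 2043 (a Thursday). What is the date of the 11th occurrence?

The 11th occurrence is 10 intervals after the first: 10 × 21 = 210 days after April 23, 2043.
April has 30 days — 7 days to the end of April leaves 203.
May has 31 days (172 left).
June has 30 days (142 left).
July has 31 days (111 left).
August has 31 days (80 left).
September has 30 days (50 left).
October has 31 days (19 left).
19 days into November → November 19, 2043.

November 19, 2043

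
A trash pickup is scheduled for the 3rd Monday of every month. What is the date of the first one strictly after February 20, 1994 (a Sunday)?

February 21, 1994

February 1994 starts on a Tuesday; its first Monday is the 7th, so the 3rd Monday is the 21st — February 21, 1994.
February 21, 1994 is after February 20, 1994, so that is the next one.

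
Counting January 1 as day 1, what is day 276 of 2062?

October 3, 2062

January has 31 days (276 − 31 = 245 remain).
February has 28 days (245 − 28 = 217 remain).
March has 31 days (217 − 31 = 186 remain).
April has 30 days (186 − 30 = 156 remain).
May has 31 days (156 − 31 = 125 remain).
June has 30 days (125 − 30 = 95 remain).
July has 31 days (95 − 31 = 64 remain).
August has 31 days (64 − 31 = 33 remain).
September has 30 days (33 − 30 = 3 remain).
3 into October → October 3.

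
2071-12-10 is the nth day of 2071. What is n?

Days in months before December: 31 + 28 + 31 + 30 + 31 + 30 + 31 + 31 + 30 + 31 + 30 = 334.
Plus 10 days into December → day 344.

344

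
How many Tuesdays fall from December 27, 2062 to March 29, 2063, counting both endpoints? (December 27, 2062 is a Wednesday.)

13

December 27, 2062 is a Wednesday; the first Tuesday on or after it is January 2, 2063 (6 days later).
From January 2, 2063 to March 29, 2063: 29 + 28 + 29 = 86 days (rest of January, February, March).
86 ÷ 7 = 12 full weeks with remainder 2, so 12 more Tuesdays after the first → 13.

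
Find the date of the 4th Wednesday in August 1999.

August 1999 begins on a Sunday, so the first Wednesday is August 4 (3 days later).
The 4th Wednesday is 3 weeks later: 4 + 21 = 25.

25 August 1999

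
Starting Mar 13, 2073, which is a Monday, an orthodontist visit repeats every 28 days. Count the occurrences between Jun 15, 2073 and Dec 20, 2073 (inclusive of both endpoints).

7

Occurrences land 28·i days after Mar 13, 2073 for i = 0, 1, 2, …
Jun 15, 2073 is 94 days after the start; 94 ÷ 28 = 3 remainder 10; since the remainder is 10, round up to i = 4. First occurrence in the window: #5 on Jul 3, 2073 (4×28 = 112 days in).
Dec 20, 2073 is 282 days after the start; 282 ÷ 28 = 10 remainder 2. Last occurrence in the window: #11 on Dec 18, 2073.
Occurrences #5 through #11: 7 in total.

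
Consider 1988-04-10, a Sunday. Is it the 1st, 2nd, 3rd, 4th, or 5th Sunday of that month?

Day 10 falls in week ⌈10/7⌉ of the month.
Days 1–7 hold the 1st Sunday, 8–14 the 2nd, 15–21 the 3rd, 22–28 the 4th, 29–31 the 5th.
10 is in the range for the 2nd.

2nd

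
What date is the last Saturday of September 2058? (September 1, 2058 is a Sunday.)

September 28, 2058

September 2058 begins on a Sunday, so the first Saturday is September 7 (6 days later).
September 2058 has 30 days. Adding weeks: 7, 14, 21, 28 — the last one ≤ 30 is the 28th.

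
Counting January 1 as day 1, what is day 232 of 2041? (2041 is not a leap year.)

Jan has 31 days (232 − 31 = 201 remain).
Feb has 28 days (201 − 28 = 173 remain).
Mar has 31 days (173 − 31 = 142 remain).
Apr has 30 days (142 − 30 = 112 remain).
May has 31 days (112 − 31 = 81 remain).
Jun has 30 days (81 − 30 = 51 remain).
Jul has 31 days (51 − 31 = 20 remain).
20 into Aug → Aug 20.

Aug 20, 2041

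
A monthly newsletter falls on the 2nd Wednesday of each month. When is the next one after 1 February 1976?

February 1976 starts on a Sunday; its first Wednesday is the 4th, so the 2nd Wednesday is the 11th — 11 February 1976.
11 February 1976 is after 1 February 1976, so that is the next one.

11 February 1976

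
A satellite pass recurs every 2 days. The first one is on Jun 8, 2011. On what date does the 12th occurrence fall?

Jun 30, 2011

The 12th occurrence is 11 intervals after the first: 11 × 2 = 22 days after Jun 8, 2011.
22 days later is Jun 30, 2011.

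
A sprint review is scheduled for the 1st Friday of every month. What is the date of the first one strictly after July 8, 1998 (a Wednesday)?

July 1998 starts on a Wednesday, so its 1st Friday is July 3, 1998 (2 days in).
That is not after July 8, 1998, so look at August 1998.
August 1998 starts on a Saturday, so its 1st Friday is August 7, 1998 (6 days in).

August 7, 1998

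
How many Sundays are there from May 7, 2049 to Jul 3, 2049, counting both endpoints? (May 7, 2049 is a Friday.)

8

May 7, 2049 is a Friday; the first Sunday on or after it is May 9, 2049 (2 days later).
From May 9, 2049 to Jul 3, 2049: 22 + 30 + 3 = 55 days (rest of May, Jun, Jul).
55 ÷ 7 = 7 full weeks with remainder 6, so 7 more Sundays after the first → 8.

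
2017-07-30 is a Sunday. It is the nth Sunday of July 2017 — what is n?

5th

Day 30 falls in week ⌈30/7⌉ of the month.
Days 1–7 hold the 1st Sunday, 8–14 the 2nd, 15–21 the 3rd, 22–28 the 4th, 29–31 the 5th.
30 is in the range for the 5th.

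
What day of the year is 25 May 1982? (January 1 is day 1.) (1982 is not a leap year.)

145

Days in months before May: 31 + 28 + 31 + 30 = 120.
Plus 25 days into May → day 145.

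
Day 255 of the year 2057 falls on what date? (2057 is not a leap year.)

Jan has 31 days (255 − 31 = 224 remain).
Feb has 28 days (224 − 28 = 196 remain).
Mar has 31 days (196 − 31 = 165 remain).
Apr has 30 days (165 − 30 = 135 remain).
May has 31 days (135 − 31 = 104 remain).
Jun has 30 days (104 − 30 = 74 remain).
Jul has 31 days (74 − 31 = 43 remain).
Aug has 31 days (43 − 31 = 12 remain).
12 into Sep → Sep 12.

Sep 12, 2057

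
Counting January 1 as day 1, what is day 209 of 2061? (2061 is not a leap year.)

January has 31 days (209 − 31 = 178 remain).
February has 28 days (178 − 28 = 150 remain).
March has 31 days (150 − 31 = 119 remain).
April has 30 days (119 − 30 = 89 remain).
May has 31 days (89 − 31 = 58 remain).
June has 30 days (58 − 30 = 28 remain).
28 into July → July 28.

2061-07-28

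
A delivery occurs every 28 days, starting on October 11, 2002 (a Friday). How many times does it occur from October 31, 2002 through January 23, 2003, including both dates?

3

Occurrences land 28·i days after October 11, 2002 for i = 0, 1, 2, …
October 31, 2002 is 20 days after the start; 20 ÷ 28 = 0 remainder 20; since the remainder is 20, round up to i = 1. First occurrence in the window: #2 on November 8, 2002 (1×28 = 28 days in).
January 23, 2003 is 104 days after the start; 104 ÷ 28 = 3 remainder 20. Last occurrence in the window: #4 on January 3, 2003.
Occurrences #2 through #4: 3 in total.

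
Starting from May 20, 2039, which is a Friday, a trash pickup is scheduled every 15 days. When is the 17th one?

Jan 15, 2040

The 17th occurrence is 16 intervals after the first: 16 × 15 = 240 days after May 20, 2039.
May has 31 days — 11 days to the end of May leaves 229.
Jun has 30 days (199 left).
Jul has 31 days (168 left).
Aug has 31 days (137 left).
Sep has 30 days (107 left).
Oct has 31 days (76 left).
Nov has 30 days (46 left).
Dec has 31 days (15 left).
15 days into Jan → Jan 15, 2040.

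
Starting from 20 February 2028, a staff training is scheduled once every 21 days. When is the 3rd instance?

2 April 2028

The 3rd occurrence is 2 intervals after the first: 2 × 21 = 42 days after 20 February 2028.
February has 29 days — 9 days to the end of February leaves 33.
March has 31 days (2 left).
2 days into April → 2 April 2028.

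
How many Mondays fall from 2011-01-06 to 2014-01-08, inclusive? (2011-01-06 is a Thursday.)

2011-01-06 is a Thursday; the first Monday on or after it is 2011-01-10 (4 days later).
From 2011-01-10 to 2014-01-08: 355 + 366 + 365 + 8 = 1094 days (rest of 2011, 2012, 2013, to 2014-01-08 in 2014).
1094 ÷ 7 = 156 full weeks with remainder 2, so 156 more Mondays after the first → 157.

157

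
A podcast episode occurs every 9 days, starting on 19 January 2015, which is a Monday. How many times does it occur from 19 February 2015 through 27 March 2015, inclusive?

4

Occurrences land 9·i days after 19 January 2015 for i = 0, 1, 2, …
19 February 2015 is 31 days after the start; 31 ÷ 9 = 3 remainder 4; since the remainder is 4, round up to i = 4. First occurrence in the window: #5 on 24 February 2015 (4×9 = 36 days in).
27 March 2015 is 67 days after the start; 67 ÷ 9 = 7 remainder 4. Last occurrence in the window: #8 on 23 March 2015.
Occurrences #5 through #8: 4 in total.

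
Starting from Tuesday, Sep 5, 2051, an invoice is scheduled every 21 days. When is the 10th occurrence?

Mar 12, 2052

The 10th occurrence is 9 intervals after the first: 9 × 21 = 189 days after Sep 5, 2051.
Sep has 30 days — 25 days to the end of Sep leaves 164.
Oct has 31 days (133 left).
Nov has 30 days (103 left).
Dec has 31 days (72 left).
Jan has 31 days (41 left).
Feb has 29 days (12 left).
12 days into Mar → Mar 12, 2052.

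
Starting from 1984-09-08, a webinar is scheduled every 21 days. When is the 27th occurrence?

The 27th occurrence is 26 intervals after the first: 26 × 21 = 546 days after 1984-09-08.
September has 30 days — 22 days to the end of September leaves 524.
From end of September to end of 1984 is 92 days (432 left).
1985 has 365 days (67 left).
January has 31 days (36 left).
February has 28 days (8 left).
8 days into March → 1986-03-08.

1986-03-08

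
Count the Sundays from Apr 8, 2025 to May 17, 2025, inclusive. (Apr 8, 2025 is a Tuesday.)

5

Apr 8, 2025 is a Tuesday; the first Sunday on or after it is Apr 13, 2025 (5 days later).
From Apr 13, 2025 to May 17, 2025: 17 + 17 = 34 days (rest of Apr, May).
34 ÷ 7 = 4 full weeks with remainder 6, so 4 more Sundays after the first → 5.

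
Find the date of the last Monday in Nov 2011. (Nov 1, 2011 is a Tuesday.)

Nov 2011 begins on a Tuesday, so the first Monday is Nov 7 (6 days later).
Nov 2011 has 30 days. Adding weeks: 7, 14, 21, 28 — the last one ≤ 30 is the 28th.

Nov 28, 2011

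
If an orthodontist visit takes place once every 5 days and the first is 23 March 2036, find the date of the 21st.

1 July 2036

The 21st occurrence is 20 intervals after the first: 20 × 5 = 100 days after 23 March 2036.
March has 31 days — 8 days to the end of March leaves 92.
April has 30 days (62 left).
May has 31 days (31 left).
June has 30 days (1 left).
1 day into July → 1 July 2036.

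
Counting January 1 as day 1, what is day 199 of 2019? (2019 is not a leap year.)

July 18, 2019

January has 31 days (199 − 31 = 168 remain).
February has 28 days (168 − 28 = 140 remain).
March has 31 days (140 − 31 = 109 remain).
April has 30 days (109 − 30 = 79 remain).
May has 31 days (79 − 31 = 48 remain).
June has 30 days (48 − 30 = 18 remain).
18 into July → July 18.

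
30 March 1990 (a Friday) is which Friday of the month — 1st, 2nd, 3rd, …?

Day 30 falls in week ⌈30/7⌉ of the month.
Days 1–7 hold the 1st Friday, 8–14 the 2nd, 15–21 the 3rd, 22–28 the 4th, 29–31 the 5th.
30 is in the range for the 5th.

5th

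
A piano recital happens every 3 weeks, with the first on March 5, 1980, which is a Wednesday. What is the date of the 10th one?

The 10th occurrence is 9 intervals after the first: 9 × 21 = 189 days after March 5, 1980.
March has 31 days — 26 days to the end of March leaves 163.
April has 30 days (133 left).
May has 31 days (102 left).
June has 30 days (72 left).
July has 31 days (41 left).
August has 31 days (10 left).
10 days into September → September 10, 1980.

September 10, 1980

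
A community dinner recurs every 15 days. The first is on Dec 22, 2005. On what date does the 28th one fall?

Jan 31, 2007

The 28th occurrence is 27 intervals after the first: 27 × 15 = 405 days after Dec 22, 2005.
Dec has 31 days — 9 days to the end of Dec leaves 396.
Jan has 31 days (365 left).
Feb has 28 days (337 left).
Mar has 31 days (306 left).
Apr has 30 days (276 left).
May has 31 days (245 left).
Jun has 30 days (215 left).
Jul has 31 days (184 left).
Aug has 31 days (153 left).
Sep has 30 days (123 left).
Oct has 31 days (92 left).
Nov has 30 days (62 left).
Dec has 31 days (31 left).
31 days into Jan → Jan 31, 2007.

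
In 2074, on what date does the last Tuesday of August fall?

August 2074 begins on a Wednesday, so the first Tuesday is August 7 (6 days later).
August 2074 has 31 days. Adding weeks: 7, 14, 21, 28 — the last one ≤ 31 is the 28th.

August 28, 2074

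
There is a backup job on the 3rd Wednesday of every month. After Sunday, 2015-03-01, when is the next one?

2015-03-18

March 2015 starts on a Sunday; its first Wednesday is the 4th, so the 3rd Wednesday is the 18th — 2015-03-18.
2015-03-18 is after 2015-03-01, so that is the next one.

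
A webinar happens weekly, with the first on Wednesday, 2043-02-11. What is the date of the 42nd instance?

The 42nd occurrence is 41 intervals after the first: 41 × 7 = 287 days after 2043-02-11.
February has 28 days — 17 days to the end of February leaves 270.
March has 31 days (239 left).
April has 30 days (209 left).
May has 31 days (178 left).
June has 30 days (148 left).
July has 31 days (117 left).
August has 31 days (86 left).
September has 30 days (56 left).
October has 31 days (25 left).
25 days into November → 2043-11-25.

2043-11-25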